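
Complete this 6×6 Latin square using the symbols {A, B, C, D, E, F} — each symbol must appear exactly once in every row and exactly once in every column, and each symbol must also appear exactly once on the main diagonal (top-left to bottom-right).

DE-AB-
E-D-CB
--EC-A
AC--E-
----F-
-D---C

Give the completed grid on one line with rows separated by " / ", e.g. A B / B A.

D E C A B F / E A D F C B / B F E C D A / A C F B E D / C B A D F E / F D B E A C

(r1,c6) = F
(r2,c2) = A
(r2,c4) = F
(r3,c5) = D
(r4,c4) = B
(r4,c6) = D
(r5,c2) = B
(r5,c6) = E
(r6,c4) = E
(r6,c5) = A
(r1,c3) = C
(r3,c2) = F
(r4,c3) = F
(r5,c1) = C
(r5,c3) = A
(r5,c4) = D
(r6,c3) = B
(r3,c1) = B
(r6,c1) = F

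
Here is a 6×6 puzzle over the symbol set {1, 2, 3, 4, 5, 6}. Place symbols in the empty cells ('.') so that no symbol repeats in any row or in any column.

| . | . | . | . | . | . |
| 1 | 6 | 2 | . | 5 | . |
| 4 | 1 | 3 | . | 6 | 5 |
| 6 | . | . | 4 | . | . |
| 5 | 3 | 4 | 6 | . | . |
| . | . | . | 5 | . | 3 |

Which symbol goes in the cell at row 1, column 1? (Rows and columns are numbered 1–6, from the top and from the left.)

3

(r2,c4) = 3
(r2,c6) = 4
(r3,c4) = 2
(r6,c1) = 2
(r6,c2) = 4
(r6,c5) = 1
(r1,c1) = 3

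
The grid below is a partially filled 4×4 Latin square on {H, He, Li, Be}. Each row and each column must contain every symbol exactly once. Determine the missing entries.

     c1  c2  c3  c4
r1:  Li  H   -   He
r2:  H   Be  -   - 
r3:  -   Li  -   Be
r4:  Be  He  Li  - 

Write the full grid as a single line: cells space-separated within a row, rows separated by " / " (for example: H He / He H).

(r1,c3) = Be
(r2,c3) = He
(r2,c4) = Li
(r3,c1) = He
(r3,c3) = H
(r4,c4) = H

Li H Be He / H Be He Li / He Li H Be / Be He Li H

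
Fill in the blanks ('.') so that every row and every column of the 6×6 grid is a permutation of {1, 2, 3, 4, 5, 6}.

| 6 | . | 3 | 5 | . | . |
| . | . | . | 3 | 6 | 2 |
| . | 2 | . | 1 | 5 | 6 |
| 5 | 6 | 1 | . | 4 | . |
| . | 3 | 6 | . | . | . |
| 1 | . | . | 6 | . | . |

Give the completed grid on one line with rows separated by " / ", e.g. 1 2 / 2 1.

6 4 3 5 2 1 / 4 1 5 3 6 2 / 3 2 4 1 5 6 / 5 6 1 2 4 3 / 2 3 6 4 1 5 / 1 5 2 6 3 4

At row 2, column 1: row 2 has {2,3,6}; column 1 has {1,5,6}; that leaves 4.
At row 2, column 3: row 2 has {2,3,4,6}; column 3 has {1,3,6}; that leaves 5.
At row 3, column 1: row 3 has {1,2,5,6}; column 1 has {1,4,5,6}; that leaves 3.
At row 3, column 3: row 3 has {1,2,3,5,6}; column 3 has {1,3,5,6}; that leaves 4.
At row 4, column 4: row 4 has {1,4,5,6}; column 4 has {1,3,5,6}; that leaves 2.
At row 4, column 6: row 4 has {1,2,4,5,6}; column 6 has {2,6}; that leaves 3.
At row 5, column 1: row 5 has {3,6}; column 1 has {1,3,4,5,6}; that leaves 2.
At row 5, column 4: row 5 has {2,3,6}; column 4 has {1,2,3,5,6}; that leaves 4.
At row 5, column 5: row 5 has {2,3,4,6}; column 5 has {4,5,6}; that leaves 1.
At row 5, column 6: row 5 has {1,2,3,4,6}; column 6 has {2,3,6}; that leaves 5.
At row 6, column 3: row 6 has {1,6}; column 3 has {1,3,4,5,6}; that leaves 2.
At row 6, column 5: row 6 has {1,2,6}; column 5 has {1,4,5,6}; that leaves 3.
At row 6, column 6: row 6 has {1,2,3,6}; column 6 has {2,3,5,6}; that leaves 4.
At row 1, column 5: row 1 has {3,5,6}; column 5 has {1,3,4,5,6}; that leaves 2.
At row 1, column 6: row 1 has {2,3,5,6}; column 6 has {2,3,4,5,6}; that leaves 1.
At row 2, column 2: row 2 has {2,3,4,5,6}; column 2 has {2,3,6}; that leaves 1.
At row 6, column 2: row 6 has {1,2,3,4,6}; column 2 has {1,2,3,6}; that leaves 5.
At row 1, column 2: row 1 has {1,2,3,5,6}; column 2 has {1,2,3,5,6}; that leaves 4.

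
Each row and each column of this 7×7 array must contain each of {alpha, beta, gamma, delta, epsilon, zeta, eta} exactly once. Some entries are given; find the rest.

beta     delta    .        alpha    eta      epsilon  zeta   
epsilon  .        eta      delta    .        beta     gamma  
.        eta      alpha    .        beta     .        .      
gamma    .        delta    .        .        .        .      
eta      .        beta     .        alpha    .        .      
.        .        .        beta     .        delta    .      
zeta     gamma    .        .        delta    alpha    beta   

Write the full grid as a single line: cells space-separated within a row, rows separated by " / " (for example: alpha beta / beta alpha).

beta delta gamma alpha eta epsilon zeta / epsilon alpha eta delta zeta beta gamma / delta eta alpha gamma beta zeta epsilon / gamma beta delta zeta epsilon eta alpha / eta zeta beta epsilon alpha gamma delta / alpha epsilon zeta beta gamma delta eta / zeta gamma epsilon eta delta alpha beta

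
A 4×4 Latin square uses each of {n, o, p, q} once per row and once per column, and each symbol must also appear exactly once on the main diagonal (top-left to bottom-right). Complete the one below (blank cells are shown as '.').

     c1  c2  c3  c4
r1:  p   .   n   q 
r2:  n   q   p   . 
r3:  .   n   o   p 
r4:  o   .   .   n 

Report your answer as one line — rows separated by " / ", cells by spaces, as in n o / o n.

p o n q / n q p o / q n o p / o p q n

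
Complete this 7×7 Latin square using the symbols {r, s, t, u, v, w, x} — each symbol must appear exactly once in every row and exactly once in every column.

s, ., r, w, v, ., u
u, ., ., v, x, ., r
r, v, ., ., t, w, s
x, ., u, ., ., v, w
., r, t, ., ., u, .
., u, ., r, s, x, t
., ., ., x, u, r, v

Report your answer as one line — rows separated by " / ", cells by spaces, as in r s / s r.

s x r w v t u / u t w v x s r / r v x u t w s / x s u t r v w / v r t s w u x / w u v r s x t / t w s x u r v

(r1,c6) = t
(r2,c6) = s
(r3,c3) = x
(r3,c4) = u
(r4,c5) = r
(r5,c4) = s
(r5,c5) = w
(r5,c7) = x
(r1,c2) = x
(r2,c3) = w
(r4,c4) = t
(r5,c1) = v
(r6,c1) = w
(r6,c3) = v
(r7,c1) = t
(r7,c3) = s
(r2,c2) = t
(r4,c2) = s
(r7,c2) = w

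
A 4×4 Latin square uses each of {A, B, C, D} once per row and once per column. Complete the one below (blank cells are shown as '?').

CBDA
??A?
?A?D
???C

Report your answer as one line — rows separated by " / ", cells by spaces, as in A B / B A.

C B D A / D C A B / B A C D / A D B C

(r2,c4) = B
(r3,c1) = B
(r3,c3) = C
(r4,c2) = D
(r4,c3) = B
(r2,c1) = D
(r2,c2) = C
(r4,c1) = A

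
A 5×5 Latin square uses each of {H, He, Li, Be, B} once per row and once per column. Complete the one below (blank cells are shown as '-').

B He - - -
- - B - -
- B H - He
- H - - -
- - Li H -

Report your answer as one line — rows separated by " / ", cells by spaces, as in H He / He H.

B He Be Li H / H Li B He Be / Li B H Be He / Be H He B Li / He Be Li H B

row 1 has {He,B}; column 3 has {H,Li,B} — only Be is left for (r1,c3).
row 1 has {He,Be,B}; column 4 has {H} — only Li is left for (r1,c4).
row 1 has {He,Li,Be,B}; column 5 has {He} — only H is left for (r1,c5).
row 3 has {H,He,B}; column 4 has {H,Li} — only Be is left for (r3,c4).
row 4 has {H}; column 3 has {H,Li,Be,B} — only He is left for (r4,c3).
row 4 has {H,He}; column 4 has {H,Li,Be} — only B is left for (r4,c4).
row 5 has {H,Li}; column 2 has {H,He,B} — only Be is left for (r5,c2).
row 5 has {H,Li,Be}; column 5 has {H,He} — only B is left for (r5,c5).
row 2 has {B}; column 2 has {H,He,Be,B} — only Li is left for (r2,c2).
row 2 has {Li,B}; column 4 has {H,Li,Be,B} — only He is left for (r2,c4).
row 2 has {He,Li,B}; column 5 has {H,He,B} — only Be is left for (r2,c5).
row 3 has {H,He,Be,B}; column 1 has {B} — only Li is left for (r3,c1).
row 4 has {H,He,B}; column 1 has {Li,B} — only Be is left for (r4,c1).
row 4 has {H,He,Be,B}; column 5 has {H,He,Be,B} — only Li is left for (r4,c5).
row 5 has {H,Li,Be,B}; column 1 has {Li,Be,B} — only He is left for (r5,c1).
row 2 has {He,Li,Be,B}; column 1 has {He,Li,Be,B} — only H is left for (r2,c1).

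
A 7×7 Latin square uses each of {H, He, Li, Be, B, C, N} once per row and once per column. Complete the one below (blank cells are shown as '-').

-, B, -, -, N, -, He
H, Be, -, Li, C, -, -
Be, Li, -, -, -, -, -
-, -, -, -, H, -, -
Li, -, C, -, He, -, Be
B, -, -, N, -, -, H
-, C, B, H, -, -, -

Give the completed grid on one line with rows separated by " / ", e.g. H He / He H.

(r1,c1) = C
(r1,c4) = Be
(r3,c5) = B
(r5,c4) = B
(r6,c2) = He
(r4,c2) = N
(r5,c2) = H
(r5,c6) = N
(r4,c1) = He
(r4,c4) = C
(r7,c1) = N
(r7,c7) = Li
(r3,c4) = He
(r4,c7) = B
(r7,c5) = Be
(r7,c6) = He
(r2,c6) = B
(r2,c7) = N
(r3,c7) = C
(r6,c5) = Li
(r2,c3) = He
(r3,c6) = H
(r6,c3) = Be
(r6,c6) = C
(r1,c6) = Li
(r3,c3) = N
(r4,c3) = Li
(r4,c6) = Be
(r1,c3) = H

C B H Be N Li He / H Be He Li C B N / Be Li N He B H C / He N Li C H Be B / Li H C B He N Be / B He Be N Li C H / N C B H Be He Li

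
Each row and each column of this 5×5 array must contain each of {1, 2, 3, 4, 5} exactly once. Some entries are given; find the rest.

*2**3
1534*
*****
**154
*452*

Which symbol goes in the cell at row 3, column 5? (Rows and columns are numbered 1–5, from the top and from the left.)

(r1,c3) = 4
(r1,c4) = 1
(r2,c5) = 2
(r3,c3) = 2
(r3,c4) = 3
(r4,c2) = 3
(r5,c1) = 3
(r5,c5) = 1
(r1,c1) = 5
(r3,c1) = 4
(r3,c2) = 1
(r3,c5) = 5

5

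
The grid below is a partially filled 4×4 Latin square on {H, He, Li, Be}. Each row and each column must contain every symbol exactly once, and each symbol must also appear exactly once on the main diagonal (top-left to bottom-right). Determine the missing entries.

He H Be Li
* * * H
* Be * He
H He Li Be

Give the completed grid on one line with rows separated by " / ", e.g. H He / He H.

Cell (r2,c2): row 2 has {H}; column 2 has {H,He,Be}; the diagonal has {He,Be} → Li.
Cell (r2,c3): row 2 has {H,Li}; column 3 has {Li,Be} → He.
Cell (r3,c1): row 3 has {He,Be}; column 1 has {H,He} → Li.
Cell (r3,c3): row 3 has {He,Li,Be}; column 3 has {He,Li,Be}; the diagonal has {He,Li,Be} → H.
Cell (r2,c1): row 2 has {H,He,Li}; column 1 has {H,He,Li} → Be.

He H Be Li / Be Li He H / Li Be H He / H He Li Be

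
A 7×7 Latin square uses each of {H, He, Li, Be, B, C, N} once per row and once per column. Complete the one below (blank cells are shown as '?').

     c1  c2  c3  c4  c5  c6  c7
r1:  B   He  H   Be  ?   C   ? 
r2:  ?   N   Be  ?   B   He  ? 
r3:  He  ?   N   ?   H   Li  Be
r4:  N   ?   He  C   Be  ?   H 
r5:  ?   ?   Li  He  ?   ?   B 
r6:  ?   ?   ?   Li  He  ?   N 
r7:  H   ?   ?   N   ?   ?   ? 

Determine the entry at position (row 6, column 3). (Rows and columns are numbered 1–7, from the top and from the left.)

B

(r1,c7) = Li
(r2,c4) = H
(r2,c7) = C
(r3,c4) = B
(r4,c6) = B
(r7,c6) = Be
(r7,c7) = He
(r1,c5) = N
(r2,c1) = Li
(r3,c2) = C
(r4,c2) = Li
(r5,c5) = C
(r6,c6) = H
(r7,c2) = B
(r7,c3) = C
(r7,c5) = Li
(r5,c1) = Be
(r5,c2) = H
(r5,c6) = N
(r6,c1) = C
(r6,c2) = Be
(r6,c3) = B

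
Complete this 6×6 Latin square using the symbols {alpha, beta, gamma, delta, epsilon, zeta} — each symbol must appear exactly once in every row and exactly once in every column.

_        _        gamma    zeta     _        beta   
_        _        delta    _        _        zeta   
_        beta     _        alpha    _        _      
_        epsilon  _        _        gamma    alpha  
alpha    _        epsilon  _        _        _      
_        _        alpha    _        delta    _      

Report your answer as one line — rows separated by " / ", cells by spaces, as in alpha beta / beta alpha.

epsilon delta gamma zeta alpha beta / gamma alpha delta epsilon beta zeta / delta beta zeta alpha epsilon gamma / zeta epsilon beta delta gamma alpha / alpha gamma epsilon beta zeta delta / beta zeta alpha gamma delta epsilon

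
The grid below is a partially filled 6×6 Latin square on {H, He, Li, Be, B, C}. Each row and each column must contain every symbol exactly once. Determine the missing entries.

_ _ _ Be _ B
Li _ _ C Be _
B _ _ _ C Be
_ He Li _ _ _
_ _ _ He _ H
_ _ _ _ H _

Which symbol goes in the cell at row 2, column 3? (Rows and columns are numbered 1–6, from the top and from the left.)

H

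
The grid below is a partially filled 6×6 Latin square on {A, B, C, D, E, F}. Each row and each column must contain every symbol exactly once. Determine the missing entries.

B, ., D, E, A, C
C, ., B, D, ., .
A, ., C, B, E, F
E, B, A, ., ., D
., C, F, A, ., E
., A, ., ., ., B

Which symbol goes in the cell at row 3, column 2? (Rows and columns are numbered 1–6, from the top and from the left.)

Cell (r1,c2): row 1 has {A,B,C,D,E}; column 2 has {A,B,C} → F.
Cell (r2,c2): row 2 has {B,C,D}; column 2 has {A,B,C,F} → E.
Cell (r2,c5): row 2 has {B,C,D,E}; column 5 has {A,E} → F.
Cell (r2,c6): row 2 has {B,C,D,E,F}; column 6 has {B,C,D,E,F} → A.
Cell (r3,c2): row 3 has {A,B,C,E,F}; column 2 has {A,B,C,E,F} → D.

D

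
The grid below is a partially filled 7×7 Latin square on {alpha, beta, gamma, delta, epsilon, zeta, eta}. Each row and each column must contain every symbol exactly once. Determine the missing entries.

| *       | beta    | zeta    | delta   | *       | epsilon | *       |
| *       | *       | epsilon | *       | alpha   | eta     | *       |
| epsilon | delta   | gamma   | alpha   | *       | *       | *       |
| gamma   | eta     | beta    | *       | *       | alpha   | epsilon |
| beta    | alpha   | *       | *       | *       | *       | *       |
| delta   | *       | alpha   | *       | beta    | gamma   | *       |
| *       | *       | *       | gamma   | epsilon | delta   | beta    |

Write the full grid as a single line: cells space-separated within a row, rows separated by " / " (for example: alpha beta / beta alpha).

eta beta zeta delta gamma epsilon alpha / zeta gamma epsilon beta alpha eta delta / epsilon delta gamma alpha zeta beta eta / gamma eta beta zeta delta alpha epsilon / beta alpha delta epsilon eta zeta gamma / delta epsilon alpha eta beta gamma zeta / alpha zeta eta gamma epsilon delta beta

row 2 has {alpha,epsilon,eta}; column 1 has {beta,gamma,delta,epsilon} — only zeta is left for (r2,c1).
row 2 has {alpha,epsilon,zeta,eta}; column 2 has {alpha,beta,delta,eta} — only gamma is left for (r2,c2).
row 2 has {alpha,gamma,epsilon,zeta,eta}; column 4 has {alpha,gamma,delta} — only beta is left for (r2,c4).
row 2 has {alpha,beta,gamma,epsilon,zeta,eta}; column 7 has {beta,epsilon} — only delta is left for (r2,c7).
row 4 has {alpha,beta,gamma,epsilon,eta}; column 4 has {alpha,beta,gamma,delta} — only zeta is left for (r4,c4).
row 4 has {alpha,beta,gamma,epsilon,zeta,eta}; column 5 has {alpha,beta,epsilon} — only delta is left for (r4,c5).
row 5 has {alpha,beta}; column 6 has {alpha,gamma,delta,epsilon,eta} — only zeta is left for (r5,c6).
row 7 has {beta,gamma,delta,epsilon}; column 2 has {alpha,beta,gamma,delta,eta} — only zeta is left for (r7,c2).
row 7 has {beta,gamma,delta,epsilon,zeta}; column 3 has {alpha,beta,gamma,epsilon,zeta} — only eta is left for (r7,c3).
row 3 has {alpha,gamma,delta,epsilon}; column 6 has {alpha,gamma,delta,epsilon,zeta,eta} — only beta is left for (r3,c6).
row 5 has {alpha,beta,zeta}; column 3 has {alpha,beta,gamma,epsilon,zeta,eta} — only delta is left for (r5,c3).
row 6 has {alpha,beta,gamma,delta}; column 2 has {alpha,beta,gamma,delta,zeta,eta} — only epsilon is left for (r6,c2).
row 6 has {alpha,beta,gamma,delta,epsilon}; column 4 has {alpha,beta,gamma,delta,zeta} — only eta is left for (r6,c4).
row 6 has {alpha,beta,gamma,delta,epsilon,eta}; column 7 has {beta,delta,epsilon} — only zeta is left for (r6,c7).
row 7 has {beta,gamma,delta,epsilon,zeta,eta}; column 1 has {beta,gamma,delta,epsilon,zeta} — only alpha is left for (r7,c1).
row 1 has {beta,delta,epsilon,zeta}; column 1 has {alpha,beta,gamma,delta,epsilon,zeta} — only eta is left for (r1,c1).
row 1 has {beta,delta,epsilon,zeta,eta}; column 5 has {alpha,beta,delta,epsilon} — only gamma is left for (r1,c5).
row 1 has {beta,gamma,delta,epsilon,zeta,eta}; column 7 has {beta,delta,epsilon,zeta} — only alpha is left for (r1,c7).
row 3 has {alpha,beta,gamma,delta,epsilon}; column 7 has {alpha,beta,delta,epsilon,zeta} — only eta is left for (r3,c7).
row 5 has {alpha,beta,delta,zeta}; column 4 has {alpha,beta,gamma,delta,zeta,eta} — only epsilon is left for (r5,c4).
row 5 has {alpha,beta,delta,epsilon,zeta}; column 5 has {alpha,beta,gamma,delta,epsilon} — only eta is left for (r5,c5).
row 5 has {alpha,beta,delta,epsilon,zeta,eta}; column 7 has {alpha,beta,delta,epsilon,zeta,eta} — only gamma is left for (r5,c7).
row 3 has {alpha,beta,gamma,delta,epsilon,eta}; column 5 has {alpha,beta,gamma,delta,epsilon,eta} — only zeta is left for (r3,c5).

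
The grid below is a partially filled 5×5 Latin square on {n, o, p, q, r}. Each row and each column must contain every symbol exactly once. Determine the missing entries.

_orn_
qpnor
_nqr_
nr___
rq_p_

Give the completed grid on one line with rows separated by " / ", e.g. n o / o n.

p o r n q / q p n o r / o n q r p / n r p q o / r q o p n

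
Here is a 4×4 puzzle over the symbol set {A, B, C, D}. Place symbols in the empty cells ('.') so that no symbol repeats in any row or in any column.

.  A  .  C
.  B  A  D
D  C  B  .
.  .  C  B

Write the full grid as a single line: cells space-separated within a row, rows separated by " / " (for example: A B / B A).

B A D C / C B A D / D C B A / A D C B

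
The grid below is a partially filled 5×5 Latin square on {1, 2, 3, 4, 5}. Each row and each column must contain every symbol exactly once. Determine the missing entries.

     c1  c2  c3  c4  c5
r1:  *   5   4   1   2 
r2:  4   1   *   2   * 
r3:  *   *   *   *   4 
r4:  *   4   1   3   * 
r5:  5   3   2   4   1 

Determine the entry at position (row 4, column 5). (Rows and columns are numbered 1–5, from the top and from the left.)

5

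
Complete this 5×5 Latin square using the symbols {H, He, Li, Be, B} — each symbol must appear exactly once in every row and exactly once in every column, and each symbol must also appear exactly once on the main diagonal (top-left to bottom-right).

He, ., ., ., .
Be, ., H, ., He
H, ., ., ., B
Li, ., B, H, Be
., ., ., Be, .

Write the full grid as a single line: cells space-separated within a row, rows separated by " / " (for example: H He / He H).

He Be Li B H / Be B H Li He / H Li Be He B / Li He B H Be / B H He Be Li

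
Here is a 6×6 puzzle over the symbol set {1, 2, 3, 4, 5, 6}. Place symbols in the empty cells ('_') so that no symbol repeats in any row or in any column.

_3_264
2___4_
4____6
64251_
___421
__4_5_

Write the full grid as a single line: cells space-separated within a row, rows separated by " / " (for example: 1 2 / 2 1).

(r3,c5) = 3
(r4,c6) = 3
(r6,c6) = 2
(r2,c6) = 5
(r3,c4) = 1
(r3,c3) = 5
(r1,c3) = 1
(r3,c2) = 2
(r1,c1) = 5
(r5,c1) = 3
(r5,c3) = 6
(r6,c1) = 1
(r6,c2) = 6
(r6,c4) = 3
(r2,c2) = 1
(r2,c3) = 3
(r2,c4) = 6
(r5,c2) = 5

5 3 1 2 6 4 / 2 1 3 6 4 5 / 4 2 5 1 3 6 / 6 4 2 5 1 3 / 3 5 6 4 2 1 / 1 6 4 3 5 2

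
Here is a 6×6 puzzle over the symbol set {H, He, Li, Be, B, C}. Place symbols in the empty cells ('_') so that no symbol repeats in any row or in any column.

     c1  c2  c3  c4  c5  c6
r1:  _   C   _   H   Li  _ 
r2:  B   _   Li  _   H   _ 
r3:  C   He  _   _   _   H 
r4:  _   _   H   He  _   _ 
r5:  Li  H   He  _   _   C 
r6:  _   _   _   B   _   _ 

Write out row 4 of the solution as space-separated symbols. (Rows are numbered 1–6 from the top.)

Be B H He C Li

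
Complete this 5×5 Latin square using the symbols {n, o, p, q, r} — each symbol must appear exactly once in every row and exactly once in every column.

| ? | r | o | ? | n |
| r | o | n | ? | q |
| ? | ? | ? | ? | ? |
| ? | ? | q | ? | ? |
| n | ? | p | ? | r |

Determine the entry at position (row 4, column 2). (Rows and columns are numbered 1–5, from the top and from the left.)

(r2,c4) = p
(r3,c3) = r
(r5,c2) = q
(r5,c4) = o
(r1,c4) = q
(r3,c4) = n
(r4,c4) = r
(r1,c1) = p
(r3,c2) = p
(r3,c5) = o
(r4,c1) = o
(r4,c2) = n

n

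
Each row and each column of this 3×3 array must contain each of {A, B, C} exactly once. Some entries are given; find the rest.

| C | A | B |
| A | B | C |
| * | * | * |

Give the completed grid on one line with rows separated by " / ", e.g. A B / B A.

C A B / A B C / B C A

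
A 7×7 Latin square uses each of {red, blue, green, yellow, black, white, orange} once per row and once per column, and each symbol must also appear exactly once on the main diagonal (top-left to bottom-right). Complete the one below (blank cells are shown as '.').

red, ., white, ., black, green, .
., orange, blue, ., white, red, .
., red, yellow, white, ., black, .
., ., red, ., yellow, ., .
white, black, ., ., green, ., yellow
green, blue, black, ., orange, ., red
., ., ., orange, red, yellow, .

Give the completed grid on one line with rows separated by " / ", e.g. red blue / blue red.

red yellow white blue black green orange / yellow orange blue green white red black / orange red yellow white blue black green / blue green red black yellow orange white / white black orange red green blue yellow / green blue black yellow orange white red / black white green orange red yellow blue

row 1 has {red,green,black,white}; column 2 has {red,blue,black,orange} — only yellow is left for (r1,c2).
row 1 has {red,green,yellow,black,white}; column 4 has {white,orange} — only blue is left for (r1,c4).
row 1 has {red,blue,green,yellow,black,white}; column 7 has {red,yellow} — only orange is left for (r1,c7).
row 3 has {red,yellow,black,white}; column 5 has {red,green,yellow,black,white,orange} — only blue is left for (r3,c5).
row 3 has {red,blue,yellow,black,white}; column 7 has {red,yellow,orange} — only green is left for (r3,c7).
row 4 has {red,yellow}; column 4 has {blue,white,orange}; the diagonal has {red,green,yellow,orange} — only black is left for (r4,c4).
row 5 has {green,yellow,black,white}; column 3 has {red,blue,yellow,black,white} — only orange is left for (r5,c3).
row 5 has {green,yellow,black,white,orange}; column 4 has {blue,black,white,orange} — only red is left for (r5,c4).
row 5 has {red,green,yellow,black,white,orange}; column 6 has {red,green,yellow,black} — only blue is left for (r5,c6).
row 6 has {red,blue,green,black,orange}; column 4 has {red,blue,black,white,orange} — only yellow is left for (r6,c4).
row 6 has {red,blue,green,yellow,black,orange}; column 6 has {red,blue,green,yellow,black}; the diagonal has {red,green,yellow,black,orange} — only white is left for (r6,c6).
row 7 has {red,yellow,orange}; column 3 has {red,blue,yellow,black,white,orange} — only green is left for (r7,c3).
row 7 has {red,green,yellow,orange}; column 7 has {red,green,yellow,orange}; the diagonal has {red,green,yellow,black,white,orange} — only blue is left for (r7,c7).
row 2 has {red,blue,white,orange}; column 4 has {red,blue,yellow,black,white,orange} — only green is left for (r2,c4).
row 2 has {red,blue,green,white,orange}; column 7 has {red,blue,green,yellow,orange} — only black is left for (r2,c7).
row 3 has {red,blue,green,yellow,black,white}; column 1 has {red,green,white} — only orange is left for (r3,c1).
row 4 has {red,yellow,black}; column 1 has {red,green,white,orange} — only blue is left for (r4,c1).
row 4 has {red,blue,yellow,black}; column 6 has {red,blue,green,yellow,black,white} — only orange is left for (r4,c6).
row 4 has {red,blue,yellow,black,orange}; column 7 has {red,blue,green,yellow,black,orange} — only white is left for (r4,c7).
row 7 has {red,blue,green,yellow,orange}; column 1 has {red,blue,green,white,orange} — only black is left for (r7,c1).
row 7 has {red,blue,green,yellow,black,orange}; column 2 has {red,blue,yellow,black,orange} — only white is left for (r7,c2).
row 2 has {red,blue,green,black,white,orange}; column 1 has {red,blue,green,black,white,orange} — only yellow is left for (r2,c1).
row 4 has {red,blue,yellow,black,white,orange}; column 2 has {red,blue,yellow,black,white,orange} — only green is left for (r4,c2).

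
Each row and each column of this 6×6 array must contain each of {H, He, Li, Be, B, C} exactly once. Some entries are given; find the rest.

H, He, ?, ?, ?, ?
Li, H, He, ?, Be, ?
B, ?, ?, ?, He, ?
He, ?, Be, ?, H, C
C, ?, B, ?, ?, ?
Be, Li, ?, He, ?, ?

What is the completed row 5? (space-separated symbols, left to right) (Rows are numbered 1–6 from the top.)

C Be B H Li He

(r2,c6) = B
(r4,c2) = B
(r4,c4) = Li
(r5,c2) = Be
(r5,c4) = H
(r5,c5) = Li
(r5,c6) = He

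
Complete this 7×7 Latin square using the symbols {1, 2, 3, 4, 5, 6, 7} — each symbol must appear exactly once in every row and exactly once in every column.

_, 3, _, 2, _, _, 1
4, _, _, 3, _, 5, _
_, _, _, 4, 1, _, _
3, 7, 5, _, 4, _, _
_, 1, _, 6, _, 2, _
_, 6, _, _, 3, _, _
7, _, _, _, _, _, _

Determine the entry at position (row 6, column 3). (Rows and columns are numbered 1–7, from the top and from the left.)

2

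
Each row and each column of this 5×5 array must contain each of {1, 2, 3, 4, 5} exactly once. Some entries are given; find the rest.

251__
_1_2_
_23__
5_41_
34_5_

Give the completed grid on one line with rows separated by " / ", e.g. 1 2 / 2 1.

2 5 1 3 4 / 4 1 5 2 3 / 1 2 3 4 5 / 5 3 4 1 2 / 3 4 2 5 1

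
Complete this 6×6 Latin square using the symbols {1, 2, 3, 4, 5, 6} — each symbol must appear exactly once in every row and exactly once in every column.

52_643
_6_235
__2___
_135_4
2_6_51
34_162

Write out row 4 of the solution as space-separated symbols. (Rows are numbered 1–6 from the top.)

6 1 3 5 2 4

(r1,c3) = 1
(r2,c3) = 4
(r3,c5) = 1
(r3,c6) = 6
(r4,c1) = 6
(r4,c5) = 2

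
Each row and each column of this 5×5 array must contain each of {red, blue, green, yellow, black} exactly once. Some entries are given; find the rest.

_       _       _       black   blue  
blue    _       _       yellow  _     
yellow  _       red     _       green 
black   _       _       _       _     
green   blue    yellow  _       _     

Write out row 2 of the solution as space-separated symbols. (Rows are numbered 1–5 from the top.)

blue green black yellow red

(r1,c1) = red
(r1,c3) = green
(r2,c3) = black
(r2,c5) = red
(r3,c2) = black
(r3,c4) = blue
(r4,c3) = blue
(r4,c5) = yellow
(r5,c4) = red
(r5,c5) = black
(r1,c2) = yellow
(r2,c2) = green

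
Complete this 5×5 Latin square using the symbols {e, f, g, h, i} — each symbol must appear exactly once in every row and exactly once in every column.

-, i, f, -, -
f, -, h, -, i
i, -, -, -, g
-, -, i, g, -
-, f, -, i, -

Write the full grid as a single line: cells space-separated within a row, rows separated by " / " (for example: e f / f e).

At row 2, column 4: row 2 has {f,h,i}; column 4 has {g,i}; that leaves e.
At row 3, column 3: row 3 has {g,i}; column 3 has {f,h,i}; that leaves e.
At row 5, column 3: row 5 has {f,i}; column 3 has {e,f,h,i}; that leaves g.
At row 1, column 4: row 1 has {f,i}; column 4 has {e,g,i}; that leaves h.
At row 1, column 5: row 1 has {f,h,i}; column 5 has {g,i}; that leaves e.
At row 2, column 2: row 2 has {e,f,h,i}; column 2 has {f,i}; that leaves g.
At row 3, column 2: row 3 has {e,g,i}; column 2 has {f,g,i}; that leaves h.
At row 3, column 4: row 3 has {e,g,h,i}; column 4 has {e,g,h,i}; that leaves f.
At row 4, column 2: row 4 has {g,i}; column 2 has {f,g,h,i}; that leaves e.
At row 5, column 5: row 5 has {f,g,i}; column 5 has {e,g,i}; that leaves h.
At row 1, column 1: row 1 has {e,f,h,i}; column 1 has {f,i}; that leaves g.
At row 4, column 1: row 4 has {e,g,i}; column 1 has {f,g,i}; that leaves h.
At row 4, column 5: row 4 has {e,g,h,i}; column 5 has {e,g,h,i}; that leaves f.
At row 5, column 1: row 5 has {f,g,h,i}; column 1 has {f,g,h,i}; that leaves e.

g i f h e / f g h e i / i h e f g / h e i g f / e f g i h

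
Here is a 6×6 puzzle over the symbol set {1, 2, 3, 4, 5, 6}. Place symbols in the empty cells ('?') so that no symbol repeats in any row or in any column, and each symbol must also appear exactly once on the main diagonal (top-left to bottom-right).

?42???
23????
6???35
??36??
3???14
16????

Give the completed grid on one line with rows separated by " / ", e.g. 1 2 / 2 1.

Cell (r1,c1): row 1 has {2,4}; column 1 has {1,2,3,6}; the diagonal has {1,3,6} → 5.
Cell (r1,c5): row 1 has {2,4,5}; column 5 has {1,3} → 6.
Cell (r3,c3): row 3 has {3,5,6}; column 3 has {2,3}; the diagonal has {1,3,5,6} → 4.
Cell (r4,c1): row 4 has {3,6}; column 1 has {1,2,3,5,6} → 4.
Cell (r6,c3): row 6 has {1,6}; column 3 has {2,3,4} → 5.
Cell (r6,c6): row 6 has {1,5,6}; column 6 has {4,5}; the diagonal has {1,3,4,5,6} → 2.
Cell (r4,c6): row 4 has {3,4,6}; column 6 has {2,4,5} → 1.
Cell (r5,c3): row 5 has {1,3,4}; column 3 has {2,3,4,5} → 6.
Cell (r6,c5): row 6 has {1,2,5,6}; column 5 has {1,3,6} → 4.
Cell (r1,c6): row 1 has {2,4,5,6}; column 6 has {1,2,4,5} → 3.
Cell (r2,c3): row 2 has {2,3}; column 3 has {2,3,4,5,6} → 1.
Cell (r2,c5): row 2 has {1,2,3}; column 5 has {1,3,4,6} → 5.
Cell (r2,c6): row 2 has {1,2,3,5}; column 6 has {1,2,3,4,5} → 6.
Cell (r4,c5): row 4 has {1,3,4,6}; column 5 has {1,3,4,5,6} → 2.
Cell (r6,c4): row 6 has {1,2,4,5,6}; column 4 has {6} → 3.
Cell (r1,c4): row 1 has {2,3,4,5,6}; column 4 has {3,6} → 1.
Cell (r2,c4): row 2 has {1,2,3,5,6}; column 4 has {1,3,6} → 4.
Cell (r3,c4): row 3 has {3,4,5,6}; column 4 has {1,3,4,6} → 2.
Cell (r4,c2): row 4 has {1,2,3,4,6}; column 2 has {3,4,6} → 5.
Cell (r5,c2): row 5 has {1,3,4,6}; column 2 has {3,4,5,6} → 2.
Cell (r5,c4): row 5 has {1,2,3,4,6}; column 4 has {1,2,3,4,6} → 5.
Cell (r3,c2): row 3 has {2,3,4,5,6}; column 2 has {2,3,4,5,6} → 1.

5 4 2 1 6 3 / 2 3 1 4 5 6 / 6 1 4 2 3 5 / 4 5 3 6 2 1 / 3 2 6 5 1 4 / 1 6 5 3 4 2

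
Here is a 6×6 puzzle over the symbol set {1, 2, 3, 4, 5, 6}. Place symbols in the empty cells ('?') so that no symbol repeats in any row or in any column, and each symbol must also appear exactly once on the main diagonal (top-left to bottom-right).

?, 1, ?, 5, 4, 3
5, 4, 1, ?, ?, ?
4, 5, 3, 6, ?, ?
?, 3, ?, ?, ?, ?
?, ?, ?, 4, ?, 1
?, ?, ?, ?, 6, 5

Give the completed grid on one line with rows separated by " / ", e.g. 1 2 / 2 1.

6 1 2 5 4 3 / 5 4 1 2 3 6 / 4 5 3 6 1 2 / 2 3 6 1 5 4 / 3 6 5 4 2 1 / 1 2 4 3 6 5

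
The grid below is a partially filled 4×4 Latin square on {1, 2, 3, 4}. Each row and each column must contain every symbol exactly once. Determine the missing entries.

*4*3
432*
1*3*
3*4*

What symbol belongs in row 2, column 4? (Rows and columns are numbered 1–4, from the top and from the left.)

1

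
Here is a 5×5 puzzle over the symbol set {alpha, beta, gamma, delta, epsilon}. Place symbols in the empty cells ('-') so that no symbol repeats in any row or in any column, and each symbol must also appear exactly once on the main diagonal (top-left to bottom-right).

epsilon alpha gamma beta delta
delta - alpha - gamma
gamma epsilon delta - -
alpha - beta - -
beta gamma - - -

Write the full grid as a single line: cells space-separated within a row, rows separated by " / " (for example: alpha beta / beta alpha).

epsilon alpha gamma beta delta / delta beta alpha epsilon gamma / gamma epsilon delta alpha beta / alpha delta beta gamma epsilon / beta gamma epsilon delta alpha

At row 2, column 2: row 2 has {alpha,gamma,delta}; column 2 has {alpha,gamma,epsilon}; the diagonal has {delta,epsilon}; that leaves beta.
At row 2, column 4: row 2 has {alpha,beta,gamma,delta}; column 4 has {beta}; that leaves epsilon.
At row 3, column 4: row 3 has {gamma,delta,epsilon}; column 4 has {beta,epsilon}; that leaves alpha.
At row 3, column 5: row 3 has {alpha,gamma,delta,epsilon}; column 5 has {gamma,delta}; that leaves beta.
At row 4, column 2: row 4 has {alpha,beta}; column 2 has {alpha,beta,gamma,epsilon}; that leaves delta.
At row 4, column 4: row 4 has {alpha,beta,delta}; column 4 has {alpha,beta,epsilon}; the diagonal has {beta,delta,epsilon}; that leaves gamma.
At row 4, column 5: row 4 has {alpha,beta,gamma,delta}; column 5 has {beta,gamma,delta}; that leaves epsilon.
At row 5, column 3: row 5 has {beta,gamma}; column 3 has {alpha,beta,gamma,delta}; that leaves epsilon.
At row 5, column 4: row 5 has {beta,gamma,epsilon}; column 4 has {alpha,beta,gamma,epsilon}; that leaves delta.
At row 5, column 5: row 5 has {beta,gamma,delta,epsilon}; column 5 has {beta,gamma,delta,epsilon}; the diagonal has {beta,gamma,delta,epsilon}; that leaves alpha.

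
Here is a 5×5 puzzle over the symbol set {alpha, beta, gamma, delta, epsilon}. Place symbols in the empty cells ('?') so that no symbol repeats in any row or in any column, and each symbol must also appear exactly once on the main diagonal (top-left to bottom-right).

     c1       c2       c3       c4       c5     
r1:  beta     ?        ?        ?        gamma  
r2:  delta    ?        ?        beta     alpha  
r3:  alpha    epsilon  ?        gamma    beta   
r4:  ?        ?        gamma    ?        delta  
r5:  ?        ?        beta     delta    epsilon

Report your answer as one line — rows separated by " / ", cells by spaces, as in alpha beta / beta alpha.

At row 2, column 2: row 2 has {alpha,beta,delta}; column 2 has {epsilon}; the diagonal has {beta,epsilon}; that leaves gamma.
At row 2, column 3: row 2 has {alpha,beta,gamma,delta}; column 3 has {beta,gamma}; that leaves epsilon.
At row 3, column 3: row 3 has {alpha,beta,gamma,epsilon}; column 3 has {beta,gamma,epsilon}; the diagonal has {beta,gamma,epsilon}; that leaves delta.
At row 4, column 1: row 4 has {gamma,delta}; column 1 has {alpha,beta,delta}; that leaves epsilon.
At row 4, column 4: row 4 has {gamma,delta,epsilon}; column 4 has {beta,gamma,delta}; the diagonal has {beta,gamma,delta,epsilon}; that leaves alpha.
At row 5, column 1: row 5 has {beta,delta,epsilon}; column 1 has {alpha,beta,delta,epsilon}; that leaves gamma.
At row 5, column 2: row 5 has {beta,gamma,delta,epsilon}; column 2 has {gamma,epsilon}; that leaves alpha.
At row 1, column 2: row 1 has {beta,gamma}; column 2 has {alpha,gamma,epsilon}; that leaves delta.
At row 1, column 3: row 1 has {beta,gamma,delta}; column 3 has {beta,gamma,delta,epsilon}; that leaves alpha.
At row 1, column 4: row 1 has {alpha,beta,gamma,delta}; column 4 has {alpha,beta,gamma,delta}; that leaves epsilon.
At row 4, column 2: row 4 has {alpha,gamma,delta,epsilon}; column 2 has {alpha,gamma,delta,epsilon}; that leaves beta.

beta delta alpha epsilon gamma / delta gamma epsilon beta alpha / alpha epsilon delta gamma beta / epsilon beta gamma alpha delta / gamma alpha beta delta epsilon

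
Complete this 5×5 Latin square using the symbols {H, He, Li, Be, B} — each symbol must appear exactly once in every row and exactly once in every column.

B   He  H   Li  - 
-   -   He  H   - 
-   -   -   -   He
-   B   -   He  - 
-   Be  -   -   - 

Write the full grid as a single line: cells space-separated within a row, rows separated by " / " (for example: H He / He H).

B He H Li Be / Be Li He H B / Li H B Be He / H B Be He Li / He Be Li B H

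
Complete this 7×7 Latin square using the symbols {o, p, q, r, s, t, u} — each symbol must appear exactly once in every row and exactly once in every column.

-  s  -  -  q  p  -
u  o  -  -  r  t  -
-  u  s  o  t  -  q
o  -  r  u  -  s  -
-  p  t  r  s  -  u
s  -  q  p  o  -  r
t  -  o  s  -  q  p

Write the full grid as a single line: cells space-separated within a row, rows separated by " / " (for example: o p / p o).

r s u t q p o / u o p q r t s / p u s o t r q / o q r u p s t / q p t r s o u / s t q p o u r / t r o s u q p

(r1,c1) = r
(r1,c3) = u
(r1,c4) = t
(r1,c7) = o
(r2,c3) = p
(r2,c4) = q
(r2,c7) = s
(r3,c1) = p
(r3,c6) = r
(r4,c5) = p
(r4,c7) = t
(r5,c1) = q
(r5,c6) = o
(r6,c2) = t
(r6,c6) = u
(r7,c2) = r
(r7,c5) = u
(r4,c2) = q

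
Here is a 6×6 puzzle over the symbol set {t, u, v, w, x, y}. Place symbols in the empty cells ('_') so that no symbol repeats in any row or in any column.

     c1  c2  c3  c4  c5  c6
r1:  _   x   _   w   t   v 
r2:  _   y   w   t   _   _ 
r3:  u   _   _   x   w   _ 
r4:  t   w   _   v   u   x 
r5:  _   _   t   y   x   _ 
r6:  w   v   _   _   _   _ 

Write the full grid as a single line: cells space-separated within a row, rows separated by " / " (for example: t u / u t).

y x u w t v / x y w t v u / u t v x w y / t w y v u x / v u t y x w / w v x u y t

At row 1, column 1: row 1 has {t,v,w,x}; column 1 has {t,u,w}; that leaves y.
At row 1, column 3: row 1 has {t,v,w,x,y}; column 3 has {t,w}; that leaves u.
At row 2, column 5: row 2 has {t,w,y}; column 5 has {t,u,w,x}; that leaves v.
At row 2, column 6: row 2 has {t,v,w,y}; column 6 has {v,x}; that leaves u.
At row 3, column 2: row 3 has {u,w,x}; column 2 has {v,w,x,y}; that leaves t.
At row 3, column 6: row 3 has {t,u,w,x}; column 6 has {u,v,x}; that leaves y.
At row 4, column 3: row 4 has {t,u,v,w,x}; column 3 has {t,u,w}; that leaves y.
At row 5, column 1: row 5 has {t,x,y}; column 1 has {t,u,w,y}; that leaves v.
At row 5, column 2: row 5 has {t,v,x,y}; column 2 has {t,v,w,x,y}; that leaves u.
At row 5, column 6: row 5 has {t,u,v,x,y}; column 6 has {u,v,x,y}; that leaves w.
At row 6, column 3: row 6 has {v,w}; column 3 has {t,u,w,y}; that leaves x.
At row 6, column 4: row 6 has {v,w,x}; column 4 has {t,v,w,x,y}; that leaves u.
At row 6, column 5: row 6 has {u,v,w,x}; column 5 has {t,u,v,w,x}; that leaves y.
At row 6, column 6: row 6 has {u,v,w,x,y}; column 6 has {u,v,w,x,y}; that leaves t.
At row 2, column 1: row 2 has {t,u,v,w,y}; column 1 has {t,u,v,w,y}; that leaves x.
At row 3, column 3: row 3 has {t,u,w,x,y}; column 3 has {t,u,w,x,y}; that leaves v.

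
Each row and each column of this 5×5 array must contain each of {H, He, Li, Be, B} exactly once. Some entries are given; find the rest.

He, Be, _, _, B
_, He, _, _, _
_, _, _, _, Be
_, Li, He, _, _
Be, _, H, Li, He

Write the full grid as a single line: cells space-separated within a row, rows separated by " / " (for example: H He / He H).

(r1,c3) = Li
(r1,c4) = H
(r3,c3) = B
(r3,c4) = He
(r4,c5) = H
(r5,c2) = B
(r2,c3) = Be
(r2,c4) = B
(r2,c5) = Li
(r3,c2) = H
(r4,c1) = B
(r4,c4) = Be
(r2,c1) = H
(r3,c1) = Li

He Be Li H B / H He Be B Li / Li H B He Be / B Li He Be H / Be B H Li He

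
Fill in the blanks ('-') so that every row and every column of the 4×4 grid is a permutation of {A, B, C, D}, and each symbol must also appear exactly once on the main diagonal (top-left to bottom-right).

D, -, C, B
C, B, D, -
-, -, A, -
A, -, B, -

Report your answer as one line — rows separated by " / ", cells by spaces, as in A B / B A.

D A C B / C B D A / B C A D / A D B C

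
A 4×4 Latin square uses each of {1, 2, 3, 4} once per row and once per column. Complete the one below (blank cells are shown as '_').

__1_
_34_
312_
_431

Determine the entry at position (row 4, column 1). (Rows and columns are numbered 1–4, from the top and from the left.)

2

At row 1, column 2: row 1 has {1}; column 2 has {1,3,4}; that leaves 2.
At row 2, column 4: row 2 has {3,4}; column 4 has {1}; that leaves 2.
At row 3, column 4: row 3 has {1,2,3}; column 4 has {1,2}; that leaves 4.
At row 4, column 1: row 4 has {1,3,4}; column 1 has {3}; that leaves 2.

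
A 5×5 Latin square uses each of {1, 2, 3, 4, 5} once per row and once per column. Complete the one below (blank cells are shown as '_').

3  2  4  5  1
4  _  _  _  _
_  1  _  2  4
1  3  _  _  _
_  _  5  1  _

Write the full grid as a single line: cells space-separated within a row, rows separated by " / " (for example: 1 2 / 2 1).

3 2 4 5 1 / 4 5 1 3 2 / 5 1 3 2 4 / 1 3 2 4 5 / 2 4 5 1 3

(r2,c2) = 5
(r2,c4) = 3
(r2,c5) = 2
(r3,c1) = 5
(r3,c3) = 3
(r4,c3) = 2
(r4,c4) = 4
(r4,c5) = 5
(r5,c1) = 2
(r5,c2) = 4
(r5,c5) = 3
(r2,c3) = 1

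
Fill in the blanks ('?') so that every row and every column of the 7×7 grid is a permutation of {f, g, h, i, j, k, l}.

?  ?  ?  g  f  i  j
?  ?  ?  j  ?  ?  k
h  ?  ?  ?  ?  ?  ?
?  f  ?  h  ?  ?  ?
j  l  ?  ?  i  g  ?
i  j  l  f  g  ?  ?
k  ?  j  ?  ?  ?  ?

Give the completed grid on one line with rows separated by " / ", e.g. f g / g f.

l h k g f i j / f i g j l h k / h k f i j l g / g f i h k j l / j l h k i g f / i j l f g k h / k g j l h f i

At row 1, column 1: row 1 has {f,g,i,j}; column 1 has {h,i,j,k}; that leaves l.
At row 4, column 1: row 4 has {f,h}; column 1 has {h,i,j,k,l}; that leaves g.
At row 5, column 4: row 5 has {g,i,j,l}; column 4 has {f,g,h,j}; that leaves k.
At row 6, column 7: row 6 has {f,g,i,j,l}; column 7 has {j,k}; that leaves h.
At row 2, column 1: row 2 has {j,k}; column 1 has {g,h,i,j,k,l}; that leaves f.
At row 5, column 7: row 5 has {g,i,j,k,l}; column 7 has {h,j,k}; that leaves f.
At row 6, column 6: row 6 has {f,g,h,i,j,l}; column 6 has {g,i}; that leaves k.
At row 5, column 3: row 5 has {f,g,i,j,k,l}; column 3 has {j,l}; that leaves h.
At row 1, column 3: row 1 has {f,g,i,j,l}; column 3 has {h,j,l}; that leaves k.
At row 4, column 3: row 4 has {f,g,h}; column 3 has {h,j,k,l}; that leaves i.
At row 4, column 7: row 4 has {f,g,h,i}; column 7 has {f,h,j,k}; that leaves l.
At row 1, column 2: row 1 has {f,g,i,j,k,l}; column 2 has {f,j,l}; that leaves h.
At row 2, column 3: row 2 has {f,j,k}; column 3 has {h,i,j,k,l}; that leaves g.
At row 3, column 3: row 3 has {h}; column 3 has {g,h,i,j,k,l}; that leaves f.
At row 4, column 6: row 4 has {f,g,h,i,l}; column 6 has {g,i,k}; that leaves j.
At row 2, column 2: row 2 has {f,g,j,k}; column 2 has {f,h,j,l}; that leaves i.
At row 3, column 6: row 3 has {f,h}; column 6 has {g,i,j,k}; that leaves l.
At row 4, column 5: row 4 has {f,g,h,i,j,l}; column 5 has {f,g,i}; that leaves k.
At row 7, column 2: row 7 has {j,k}; column 2 has {f,h,i,j,l}; that leaves g.
At row 7, column 7: row 7 has {g,j,k}; column 7 has {f,h,j,k,l}; that leaves i.
At row 2, column 6: row 2 has {f,g,i,j,k}; column 6 has {g,i,j,k,l}; that leaves h.
At row 3, column 2: row 3 has {f,h,l}; column 2 has {f,g,h,i,j,l}; that leaves k.
At row 3, column 4: row 3 has {f,h,k,l}; column 4 has {f,g,h,j,k}; that leaves i.
At row 3, column 5: row 3 has {f,h,i,k,l}; column 5 has {f,g,i,k}; that leaves j.
At row 3, column 7: row 3 has {f,h,i,j,k,l}; column 7 has {f,h,i,j,k,l}; that leaves g.
At row 7, column 4: row 7 has {g,i,j,k}; column 4 has {f,g,h,i,j,k}; that leaves l.
At row 7, column 5: row 7 has {g,i,j,k,l}; column 5 has {f,g,i,j,k}; that leaves h.
At row 7, column 6: row 7 has {g,h,i,j,k,l}; column 6 has {g,h,i,j,k,l}; that leaves f.
At row 2, column 5: row 2 has {f,g,h,i,j,k}; column 5 has {f,g,h,i,j,k}; that leaves l.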